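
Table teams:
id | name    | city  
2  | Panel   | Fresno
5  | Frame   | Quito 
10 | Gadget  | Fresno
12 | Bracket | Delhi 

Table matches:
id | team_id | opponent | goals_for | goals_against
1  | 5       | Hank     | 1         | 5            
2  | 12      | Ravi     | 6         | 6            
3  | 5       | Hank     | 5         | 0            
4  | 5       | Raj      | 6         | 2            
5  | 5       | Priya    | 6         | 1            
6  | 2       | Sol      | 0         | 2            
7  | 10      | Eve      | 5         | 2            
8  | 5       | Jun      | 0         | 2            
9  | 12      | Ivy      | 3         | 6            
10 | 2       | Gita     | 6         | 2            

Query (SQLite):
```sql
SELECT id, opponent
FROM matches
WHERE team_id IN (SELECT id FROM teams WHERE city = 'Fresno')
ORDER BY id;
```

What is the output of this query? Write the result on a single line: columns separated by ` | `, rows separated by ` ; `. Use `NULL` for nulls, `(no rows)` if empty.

6 | Sol ; 7 | Eve ; 10 | Gita

Inner query: teams.id where city = 'Fresno'.
Outer: keep matches rows whose team_id is in that set.
Inner query → {2, 10}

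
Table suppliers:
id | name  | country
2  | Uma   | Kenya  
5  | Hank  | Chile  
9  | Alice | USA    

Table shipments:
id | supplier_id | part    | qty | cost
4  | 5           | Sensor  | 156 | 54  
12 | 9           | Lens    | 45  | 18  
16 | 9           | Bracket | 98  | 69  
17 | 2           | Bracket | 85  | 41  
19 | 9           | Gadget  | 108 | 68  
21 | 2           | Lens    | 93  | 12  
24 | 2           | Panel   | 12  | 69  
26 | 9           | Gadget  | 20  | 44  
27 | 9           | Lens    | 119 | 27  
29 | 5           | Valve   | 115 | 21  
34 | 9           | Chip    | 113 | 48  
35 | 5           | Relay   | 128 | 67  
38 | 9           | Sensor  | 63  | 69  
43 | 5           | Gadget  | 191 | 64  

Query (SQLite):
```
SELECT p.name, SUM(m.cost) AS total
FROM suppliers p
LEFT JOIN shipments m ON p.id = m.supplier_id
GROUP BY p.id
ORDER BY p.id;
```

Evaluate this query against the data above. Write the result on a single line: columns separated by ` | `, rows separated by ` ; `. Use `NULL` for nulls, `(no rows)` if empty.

Uma | 122 ; Hank | 206 ; Alice | 343

LEFT JOIN keeps every suppliers row; unmatched ones get NULL for shipments columns.
Group by suppliers.id and compute SUM(m.cost). SUM over an all-NULL group is NULL.
  2: ids {17, 21, 24} → SUM(m.cost)=122
  5: ids {4, 29, 35, 43} → SUM(m.cost)=206
  9: ids {12, 16, 19, 26, 27, 34, 38} → SUM(m.cost)=343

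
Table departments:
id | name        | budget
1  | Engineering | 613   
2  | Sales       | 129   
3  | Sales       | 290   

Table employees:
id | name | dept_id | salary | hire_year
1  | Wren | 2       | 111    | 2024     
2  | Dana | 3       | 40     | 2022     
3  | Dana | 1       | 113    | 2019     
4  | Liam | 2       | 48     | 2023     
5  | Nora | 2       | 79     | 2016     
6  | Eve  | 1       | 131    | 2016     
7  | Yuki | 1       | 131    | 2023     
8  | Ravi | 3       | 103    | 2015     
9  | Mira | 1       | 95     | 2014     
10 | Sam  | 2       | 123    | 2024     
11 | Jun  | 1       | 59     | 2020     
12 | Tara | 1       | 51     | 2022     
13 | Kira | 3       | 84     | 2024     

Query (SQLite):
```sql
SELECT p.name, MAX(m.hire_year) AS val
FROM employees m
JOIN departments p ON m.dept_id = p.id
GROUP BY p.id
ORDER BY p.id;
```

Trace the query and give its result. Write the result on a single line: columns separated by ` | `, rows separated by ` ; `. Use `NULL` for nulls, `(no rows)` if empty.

Engineering | 2023 ; Sales | 2024 ; Sales | 2024

Join each employees row to its departments via dept_id.
Group joined rows by departments.id; compute MAX(m.hire_year) per group.
  1: ids {3, 6, 7, 9, 11, 12} → MAX(m.hire_year)=2023
  2: ids {1, 4, 5, 10} → MAX(m.hire_year)=2024
  3: ids {2, 8, 13} → MAX(m.hire_year)=2024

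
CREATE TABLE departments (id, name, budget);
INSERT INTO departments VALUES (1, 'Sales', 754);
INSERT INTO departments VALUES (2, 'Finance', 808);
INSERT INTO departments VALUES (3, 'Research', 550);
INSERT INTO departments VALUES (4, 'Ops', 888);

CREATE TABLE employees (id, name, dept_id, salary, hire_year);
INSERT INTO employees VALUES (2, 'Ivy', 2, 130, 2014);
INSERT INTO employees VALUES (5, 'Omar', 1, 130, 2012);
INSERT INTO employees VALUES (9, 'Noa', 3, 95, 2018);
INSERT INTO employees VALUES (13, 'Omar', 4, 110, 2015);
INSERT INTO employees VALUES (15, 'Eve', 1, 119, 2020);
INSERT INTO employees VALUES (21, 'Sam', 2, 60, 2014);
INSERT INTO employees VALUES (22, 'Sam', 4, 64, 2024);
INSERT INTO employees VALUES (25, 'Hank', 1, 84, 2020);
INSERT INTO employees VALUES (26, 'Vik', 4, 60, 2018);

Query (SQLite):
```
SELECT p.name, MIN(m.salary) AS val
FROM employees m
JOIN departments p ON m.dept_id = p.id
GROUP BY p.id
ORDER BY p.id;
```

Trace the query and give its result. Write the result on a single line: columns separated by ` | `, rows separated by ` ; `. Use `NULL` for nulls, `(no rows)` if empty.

Join each employees row to its departments via dept_id.
Group joined rows by departments.id; compute MIN(m.salary) per group.
  1: ids {5, 15, 25} → MIN(m.salary)=84
  2: ids {2, 21} → MIN(m.salary)=60
  3: ids {9} → MIN(m.salary)=95
  4: ids {13, 22, 26} → MIN(m.salary)=60

Sales | 84 ; Finance | 60 ; Research | 95 ; Ops | 60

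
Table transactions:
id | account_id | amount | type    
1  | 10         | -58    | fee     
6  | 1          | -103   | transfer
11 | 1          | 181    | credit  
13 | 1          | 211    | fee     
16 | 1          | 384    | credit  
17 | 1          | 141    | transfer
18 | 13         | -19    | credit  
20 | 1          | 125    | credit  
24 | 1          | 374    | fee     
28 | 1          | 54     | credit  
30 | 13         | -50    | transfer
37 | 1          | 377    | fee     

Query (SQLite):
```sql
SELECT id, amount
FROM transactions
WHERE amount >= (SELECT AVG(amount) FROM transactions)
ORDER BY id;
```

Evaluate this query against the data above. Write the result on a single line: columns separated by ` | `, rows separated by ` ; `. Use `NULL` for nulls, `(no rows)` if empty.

Scalar subquery: AVG(amount) over all transactions rows = 134.75.
Keep rows where amount >= that value.

11 | 181 ; 13 | 211 ; 16 | 384 ; 17 | 141 ; 24 | 374 ; 37 | 377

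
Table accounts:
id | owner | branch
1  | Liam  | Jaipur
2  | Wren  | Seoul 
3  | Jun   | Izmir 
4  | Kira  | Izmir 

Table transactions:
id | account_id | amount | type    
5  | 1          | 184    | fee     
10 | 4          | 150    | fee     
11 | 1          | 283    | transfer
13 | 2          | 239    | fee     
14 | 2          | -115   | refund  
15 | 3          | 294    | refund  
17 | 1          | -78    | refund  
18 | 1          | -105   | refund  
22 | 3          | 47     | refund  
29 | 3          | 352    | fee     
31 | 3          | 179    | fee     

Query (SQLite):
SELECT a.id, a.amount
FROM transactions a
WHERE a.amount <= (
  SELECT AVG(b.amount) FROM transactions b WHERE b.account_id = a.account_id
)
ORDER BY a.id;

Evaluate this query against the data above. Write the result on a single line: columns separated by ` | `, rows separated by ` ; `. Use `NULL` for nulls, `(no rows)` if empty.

10 | 150 ; 14 | -115 ; 17 | -78 ; 18 | -105 ; 22 | 47 ; 31 | 179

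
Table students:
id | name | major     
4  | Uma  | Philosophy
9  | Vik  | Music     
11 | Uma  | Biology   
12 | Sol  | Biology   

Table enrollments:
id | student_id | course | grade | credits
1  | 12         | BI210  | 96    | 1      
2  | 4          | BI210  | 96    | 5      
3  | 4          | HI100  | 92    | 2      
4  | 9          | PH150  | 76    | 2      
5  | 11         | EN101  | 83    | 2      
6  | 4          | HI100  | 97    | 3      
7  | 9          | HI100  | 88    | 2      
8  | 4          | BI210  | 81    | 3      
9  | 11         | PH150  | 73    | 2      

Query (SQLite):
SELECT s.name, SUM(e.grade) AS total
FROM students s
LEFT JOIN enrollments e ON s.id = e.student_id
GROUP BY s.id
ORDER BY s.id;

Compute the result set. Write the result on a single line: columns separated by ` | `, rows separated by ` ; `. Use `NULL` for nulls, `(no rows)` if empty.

Uma | 366 ; Vik | 164 ; Uma | 156 ; Sol | 96

LEFT JOIN keeps every students row; unmatched ones get NULL for enrollments columns.
Group by students.id and compute SUM(e.grade). SUM over an all-NULL group is NULL.
  4: ids {2, 3, 6, 8} → SUM(e.grade)=366
  9: ids {4, 7} → SUM(e.grade)=164
  11: ids {5, 9} → SUM(e.grade)=156
  12: ids {1} → SUM(e.grade)=96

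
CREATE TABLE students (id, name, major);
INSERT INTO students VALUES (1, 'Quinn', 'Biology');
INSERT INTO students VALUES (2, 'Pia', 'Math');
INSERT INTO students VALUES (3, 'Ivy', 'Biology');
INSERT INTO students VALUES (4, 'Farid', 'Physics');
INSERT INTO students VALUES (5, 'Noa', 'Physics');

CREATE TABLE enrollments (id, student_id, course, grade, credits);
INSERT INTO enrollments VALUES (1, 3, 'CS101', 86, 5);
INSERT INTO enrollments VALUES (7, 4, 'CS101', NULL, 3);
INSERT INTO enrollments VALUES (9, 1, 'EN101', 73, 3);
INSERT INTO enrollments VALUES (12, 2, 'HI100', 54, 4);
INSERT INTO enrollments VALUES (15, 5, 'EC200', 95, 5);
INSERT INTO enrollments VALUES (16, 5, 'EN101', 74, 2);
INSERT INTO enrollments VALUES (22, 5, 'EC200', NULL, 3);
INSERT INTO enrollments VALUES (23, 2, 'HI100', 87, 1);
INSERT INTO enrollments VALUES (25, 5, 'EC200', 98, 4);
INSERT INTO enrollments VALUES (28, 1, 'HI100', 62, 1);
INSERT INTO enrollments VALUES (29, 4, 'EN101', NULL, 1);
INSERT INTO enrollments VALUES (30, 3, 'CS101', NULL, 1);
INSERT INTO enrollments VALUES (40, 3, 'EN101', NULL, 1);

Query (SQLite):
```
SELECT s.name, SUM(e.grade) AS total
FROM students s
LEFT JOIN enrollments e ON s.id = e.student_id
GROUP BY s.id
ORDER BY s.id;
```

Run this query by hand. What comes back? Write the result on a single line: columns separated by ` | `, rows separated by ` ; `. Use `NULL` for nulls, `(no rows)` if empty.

Quinn | 135 ; Pia | 141 ; Ivy | 86 ; Farid | NULL ; Noa | 267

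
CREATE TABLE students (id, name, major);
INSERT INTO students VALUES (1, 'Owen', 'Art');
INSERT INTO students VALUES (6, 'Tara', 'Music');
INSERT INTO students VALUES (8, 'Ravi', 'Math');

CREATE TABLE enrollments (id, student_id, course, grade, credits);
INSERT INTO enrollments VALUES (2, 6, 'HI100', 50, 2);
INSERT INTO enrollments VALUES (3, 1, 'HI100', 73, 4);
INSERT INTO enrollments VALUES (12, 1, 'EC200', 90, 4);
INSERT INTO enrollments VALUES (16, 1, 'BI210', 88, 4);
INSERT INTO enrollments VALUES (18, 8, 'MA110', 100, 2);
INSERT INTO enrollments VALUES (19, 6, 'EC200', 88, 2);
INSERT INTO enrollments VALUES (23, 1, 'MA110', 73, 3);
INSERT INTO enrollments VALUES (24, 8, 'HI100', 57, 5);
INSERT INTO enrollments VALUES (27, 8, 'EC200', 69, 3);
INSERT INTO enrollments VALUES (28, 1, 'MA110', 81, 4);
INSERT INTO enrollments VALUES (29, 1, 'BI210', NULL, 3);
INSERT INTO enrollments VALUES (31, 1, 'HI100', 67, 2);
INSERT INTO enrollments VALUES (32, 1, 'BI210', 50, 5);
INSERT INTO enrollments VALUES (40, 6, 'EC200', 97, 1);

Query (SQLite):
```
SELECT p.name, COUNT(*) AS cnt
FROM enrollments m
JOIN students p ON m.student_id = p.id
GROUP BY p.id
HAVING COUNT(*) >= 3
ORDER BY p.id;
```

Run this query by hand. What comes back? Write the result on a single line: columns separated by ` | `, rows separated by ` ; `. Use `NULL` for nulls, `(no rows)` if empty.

Owen | 8 ; Tara | 3 ; Ravi | 3

Join each enrollments row to its students via student_id.
Group joined rows by students.id; compute COUNT(*) per group.
HAVING: keep groups with count ≥ 3.
  1: ids {3, 12, 16, 23, 28, 29, 31, 32} → COUNT(*)=8
  6: ids {2, 19, 40} → COUNT(*)=3
  8: ids {18, 24, 27} → COUNT(*)=3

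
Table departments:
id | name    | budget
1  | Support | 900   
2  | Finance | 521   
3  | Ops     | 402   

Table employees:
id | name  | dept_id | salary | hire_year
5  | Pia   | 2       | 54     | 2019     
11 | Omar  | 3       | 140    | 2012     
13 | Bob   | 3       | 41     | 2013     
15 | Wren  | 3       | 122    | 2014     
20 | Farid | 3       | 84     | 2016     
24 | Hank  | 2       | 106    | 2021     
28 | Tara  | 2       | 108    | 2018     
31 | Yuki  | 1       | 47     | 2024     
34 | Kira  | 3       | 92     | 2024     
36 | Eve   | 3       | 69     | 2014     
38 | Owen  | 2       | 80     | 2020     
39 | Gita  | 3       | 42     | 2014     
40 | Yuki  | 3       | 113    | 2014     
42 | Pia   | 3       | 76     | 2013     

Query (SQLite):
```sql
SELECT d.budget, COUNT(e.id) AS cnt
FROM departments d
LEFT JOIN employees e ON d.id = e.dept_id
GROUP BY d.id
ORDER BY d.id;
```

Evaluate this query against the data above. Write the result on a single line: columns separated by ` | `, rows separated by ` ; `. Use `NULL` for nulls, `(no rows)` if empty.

LEFT JOIN keeps every departments row; unmatched ones get NULL for employees columns.
Group by departments.id and compute COUNT(e.id). COUNT(col) of an all-NULL group is 0.
  1: ids {31} → COUNT(e.id)=1
  2: ids {5, 24, 28, 38} → COUNT(e.id)=4
  3: ids {11, 13, 15, 20, 34, 36, 39, 40, 42} → COUNT(e.id)=9

900 | 1 ; 521 | 4 ; 402 | 9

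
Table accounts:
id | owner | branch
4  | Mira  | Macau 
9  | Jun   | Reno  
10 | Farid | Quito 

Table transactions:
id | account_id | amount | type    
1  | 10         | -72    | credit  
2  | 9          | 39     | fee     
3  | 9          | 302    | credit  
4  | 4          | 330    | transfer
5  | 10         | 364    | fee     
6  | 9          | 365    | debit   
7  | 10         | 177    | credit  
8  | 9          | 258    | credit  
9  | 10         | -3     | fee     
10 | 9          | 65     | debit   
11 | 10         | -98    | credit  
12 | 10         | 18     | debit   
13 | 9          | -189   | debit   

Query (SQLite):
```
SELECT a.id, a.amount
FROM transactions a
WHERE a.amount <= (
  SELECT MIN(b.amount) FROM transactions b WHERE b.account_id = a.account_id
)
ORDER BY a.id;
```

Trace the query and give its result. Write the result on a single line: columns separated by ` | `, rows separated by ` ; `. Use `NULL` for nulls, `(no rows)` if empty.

For each transactions row a, compute MIN(amount) over rows sharing a.account_id.
Keep row a if a.amount <= that per-group MIN.
  account_id=4: MIN(amount) = 330
  account_id=9: MIN(amount) = -189
  account_id=10: MIN(amount) = -98

4 | 330 ; 11 | -98 ; 13 | -189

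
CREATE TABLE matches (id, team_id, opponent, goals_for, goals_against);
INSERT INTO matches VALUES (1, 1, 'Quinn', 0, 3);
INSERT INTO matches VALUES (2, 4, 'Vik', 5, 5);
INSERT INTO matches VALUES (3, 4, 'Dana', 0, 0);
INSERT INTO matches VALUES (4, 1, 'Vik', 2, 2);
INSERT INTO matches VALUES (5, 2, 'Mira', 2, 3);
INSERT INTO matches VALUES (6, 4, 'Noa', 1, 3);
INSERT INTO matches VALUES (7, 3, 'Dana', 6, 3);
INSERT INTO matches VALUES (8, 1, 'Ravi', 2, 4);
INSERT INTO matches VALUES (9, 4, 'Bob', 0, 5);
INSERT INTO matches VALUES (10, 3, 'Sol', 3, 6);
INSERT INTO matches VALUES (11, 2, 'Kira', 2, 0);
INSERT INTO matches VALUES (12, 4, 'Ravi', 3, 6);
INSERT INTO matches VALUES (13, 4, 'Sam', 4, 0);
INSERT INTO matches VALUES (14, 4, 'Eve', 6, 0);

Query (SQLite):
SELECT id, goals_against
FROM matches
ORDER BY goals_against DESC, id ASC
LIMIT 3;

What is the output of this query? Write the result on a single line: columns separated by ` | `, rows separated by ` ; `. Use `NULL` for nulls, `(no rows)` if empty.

10 | 6 ; 12 | 6 ; 2 | 5

Sort by goals_against desc, tiebreak id asc: (6, id=10), (6, id=12), (5, id=2), (5, id=9), (4, id=8), (3, id=1) …. Take first 3.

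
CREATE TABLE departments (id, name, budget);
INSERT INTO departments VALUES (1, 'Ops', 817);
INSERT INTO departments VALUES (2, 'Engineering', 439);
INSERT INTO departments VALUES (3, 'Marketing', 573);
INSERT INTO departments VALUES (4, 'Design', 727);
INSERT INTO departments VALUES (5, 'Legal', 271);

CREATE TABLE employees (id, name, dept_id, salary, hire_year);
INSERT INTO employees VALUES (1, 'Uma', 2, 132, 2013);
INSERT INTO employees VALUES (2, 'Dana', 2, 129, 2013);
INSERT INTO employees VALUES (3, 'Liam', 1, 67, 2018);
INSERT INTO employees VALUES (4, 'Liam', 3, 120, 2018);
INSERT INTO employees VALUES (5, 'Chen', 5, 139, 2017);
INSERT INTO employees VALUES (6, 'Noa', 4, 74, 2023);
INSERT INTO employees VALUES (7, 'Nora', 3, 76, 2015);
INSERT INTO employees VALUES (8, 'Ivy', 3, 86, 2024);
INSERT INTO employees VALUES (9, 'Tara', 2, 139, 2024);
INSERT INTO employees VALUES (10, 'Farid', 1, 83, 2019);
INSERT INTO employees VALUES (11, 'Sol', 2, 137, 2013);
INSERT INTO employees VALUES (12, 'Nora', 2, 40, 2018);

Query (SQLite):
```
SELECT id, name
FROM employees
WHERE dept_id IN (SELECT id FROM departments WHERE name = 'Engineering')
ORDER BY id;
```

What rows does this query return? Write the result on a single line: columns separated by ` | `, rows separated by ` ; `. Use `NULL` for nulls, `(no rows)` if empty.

Inner query: departments.id where name = 'Engineering'.
Outer: keep employees rows whose dept_id is in that set.
Inner query → {2}

1 | Uma ; 2 | Dana ; 9 | Tara ; 11 | Sol ; 12 | Nora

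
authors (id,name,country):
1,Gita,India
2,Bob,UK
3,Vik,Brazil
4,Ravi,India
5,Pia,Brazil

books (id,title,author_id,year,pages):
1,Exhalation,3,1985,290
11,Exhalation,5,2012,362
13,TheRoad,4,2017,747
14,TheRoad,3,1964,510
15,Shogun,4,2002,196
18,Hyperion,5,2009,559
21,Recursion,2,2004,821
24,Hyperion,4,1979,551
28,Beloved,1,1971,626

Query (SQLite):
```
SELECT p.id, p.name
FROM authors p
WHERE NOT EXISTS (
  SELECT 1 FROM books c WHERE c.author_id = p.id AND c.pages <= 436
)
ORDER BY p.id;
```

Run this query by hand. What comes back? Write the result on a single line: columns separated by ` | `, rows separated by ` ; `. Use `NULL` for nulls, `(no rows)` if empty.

1 | Gita ; 2 | Bob

For each authors row, check whether any books with matching author_id has pages <= 436.
Keep rows where that is false.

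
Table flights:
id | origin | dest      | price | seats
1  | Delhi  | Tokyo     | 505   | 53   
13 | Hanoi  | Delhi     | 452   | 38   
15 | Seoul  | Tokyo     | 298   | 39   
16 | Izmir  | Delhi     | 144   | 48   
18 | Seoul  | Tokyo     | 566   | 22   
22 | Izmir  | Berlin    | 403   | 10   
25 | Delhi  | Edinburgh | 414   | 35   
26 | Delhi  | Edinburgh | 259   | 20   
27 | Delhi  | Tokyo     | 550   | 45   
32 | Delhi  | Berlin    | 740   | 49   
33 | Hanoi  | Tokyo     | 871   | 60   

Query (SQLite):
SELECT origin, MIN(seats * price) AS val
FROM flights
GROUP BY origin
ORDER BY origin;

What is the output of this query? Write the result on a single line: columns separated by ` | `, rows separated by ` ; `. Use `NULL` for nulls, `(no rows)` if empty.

Delhi | 5180 ; Hanoi | 17176 ; Izmir | 4030 ; Seoul | 11622

For each row compute seats * price.
Group by origin; take MIN of the expression per group.
  Delhi: ids {1, 25, 26, 27, 32} → MIN(seats * price)=5180
  Hanoi: ids {13, 33} → MIN(seats * price)=17176
  Izmir: ids {16, 22} → MIN(seats * price)=4030
  Seoul: ids {15, 18} → MIN(seats * price)=11622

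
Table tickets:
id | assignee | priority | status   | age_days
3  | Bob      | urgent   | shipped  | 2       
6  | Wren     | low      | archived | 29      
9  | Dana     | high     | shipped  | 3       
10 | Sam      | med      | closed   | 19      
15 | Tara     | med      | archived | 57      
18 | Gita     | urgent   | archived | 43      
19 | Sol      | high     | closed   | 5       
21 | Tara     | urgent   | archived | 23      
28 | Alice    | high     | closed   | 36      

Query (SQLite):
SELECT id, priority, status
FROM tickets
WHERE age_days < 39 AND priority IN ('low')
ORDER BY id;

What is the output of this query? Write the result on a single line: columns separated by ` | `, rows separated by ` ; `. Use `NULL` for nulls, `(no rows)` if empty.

age_days < 39: ids {3, 6, 9, 10, 19, 21, 28}
priority IN ('low'): ids {6}
Combine with AND.

6 | low | archived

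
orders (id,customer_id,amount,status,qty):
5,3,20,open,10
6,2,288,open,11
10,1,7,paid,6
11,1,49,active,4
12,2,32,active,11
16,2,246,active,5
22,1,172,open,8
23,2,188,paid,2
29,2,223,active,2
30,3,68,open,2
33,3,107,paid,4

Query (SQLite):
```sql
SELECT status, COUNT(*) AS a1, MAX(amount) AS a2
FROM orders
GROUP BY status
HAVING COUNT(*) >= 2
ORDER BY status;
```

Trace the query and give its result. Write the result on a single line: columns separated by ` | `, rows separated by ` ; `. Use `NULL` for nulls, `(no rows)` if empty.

Group orders by status.
Per group compute: COUNT(*), MAX(amount).
HAVING: drop groups with fewer than 2 rows.
  active: ids {11, 12, 16, 29} → COUNT(*)=4, MAX(amount)=246
  open: ids {5, 6, 22, 30} → COUNT(*)=4, MAX(amount)=288
  paid: ids {10, 23, 33} → COUNT(*)=3, MAX(amount)=188

active | 4 | 246 ; open | 4 | 288 ; paid | 3 | 188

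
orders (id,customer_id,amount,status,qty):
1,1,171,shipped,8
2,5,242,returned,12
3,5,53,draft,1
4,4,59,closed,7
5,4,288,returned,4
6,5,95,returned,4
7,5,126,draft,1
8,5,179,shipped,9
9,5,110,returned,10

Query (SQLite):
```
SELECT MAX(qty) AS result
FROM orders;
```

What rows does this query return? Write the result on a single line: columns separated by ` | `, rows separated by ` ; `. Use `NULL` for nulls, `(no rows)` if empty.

12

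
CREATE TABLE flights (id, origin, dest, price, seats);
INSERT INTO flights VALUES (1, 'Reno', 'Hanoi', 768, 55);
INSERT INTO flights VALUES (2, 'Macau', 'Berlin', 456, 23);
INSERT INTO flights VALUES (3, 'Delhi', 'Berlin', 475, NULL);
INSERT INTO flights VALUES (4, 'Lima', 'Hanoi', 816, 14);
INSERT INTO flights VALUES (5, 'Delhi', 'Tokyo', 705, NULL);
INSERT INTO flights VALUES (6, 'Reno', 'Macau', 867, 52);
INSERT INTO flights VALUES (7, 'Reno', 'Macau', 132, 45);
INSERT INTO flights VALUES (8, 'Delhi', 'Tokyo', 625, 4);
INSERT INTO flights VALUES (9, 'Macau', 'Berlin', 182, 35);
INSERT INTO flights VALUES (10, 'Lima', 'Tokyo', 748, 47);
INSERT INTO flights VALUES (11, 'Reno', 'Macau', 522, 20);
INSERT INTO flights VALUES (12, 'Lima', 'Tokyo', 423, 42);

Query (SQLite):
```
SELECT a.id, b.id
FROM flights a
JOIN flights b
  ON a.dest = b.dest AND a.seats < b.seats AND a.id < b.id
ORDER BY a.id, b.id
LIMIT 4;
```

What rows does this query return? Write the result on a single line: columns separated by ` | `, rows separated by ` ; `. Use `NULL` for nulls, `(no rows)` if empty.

Pairs (a,b) with same dest, a.seats < b.seats, a.id < b.id.
dest groups: Berlin:{2,3,9} Hanoi:{1,4} Macau:{6,7,11} Tokyo:{5,8,10,12}
Ordered by (a.id, b.id); first 4.

2 | 9 ; 8 | 10 ; 8 | 12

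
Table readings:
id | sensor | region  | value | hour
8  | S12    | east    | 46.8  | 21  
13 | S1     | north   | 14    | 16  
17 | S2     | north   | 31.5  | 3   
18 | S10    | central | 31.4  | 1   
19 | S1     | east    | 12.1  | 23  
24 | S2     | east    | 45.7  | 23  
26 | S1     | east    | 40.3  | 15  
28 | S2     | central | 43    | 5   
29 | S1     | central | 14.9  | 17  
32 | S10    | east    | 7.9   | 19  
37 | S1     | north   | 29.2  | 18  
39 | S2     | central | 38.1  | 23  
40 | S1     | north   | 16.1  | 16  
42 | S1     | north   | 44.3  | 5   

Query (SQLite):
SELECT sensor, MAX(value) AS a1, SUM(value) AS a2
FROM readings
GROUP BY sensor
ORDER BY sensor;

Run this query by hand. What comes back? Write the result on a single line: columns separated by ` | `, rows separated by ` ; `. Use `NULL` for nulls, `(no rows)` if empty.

S1 | 44.3 | 170.9 ; S10 | 31.4 | 39.3 ; S12 | 46.8 | 46.8 ; S2 | 45.7 | 158.3

Group readings by sensor.
Per group compute: MAX(value), SUM(value).
  S1: ids {13, 19, 26, 29, 37, 40, 42} → MAX(value)=44.3, SUM(value)=170.9
  S10: ids {18, 32} → MAX(value)=31.4, SUM(value)=39.3
  S12: ids {8} → MAX(value)=46.8, SUM(value)=46.8
  S2: ids {17, 24, 28, 39} → MAX(value)=45.7, SUM(value)=158.3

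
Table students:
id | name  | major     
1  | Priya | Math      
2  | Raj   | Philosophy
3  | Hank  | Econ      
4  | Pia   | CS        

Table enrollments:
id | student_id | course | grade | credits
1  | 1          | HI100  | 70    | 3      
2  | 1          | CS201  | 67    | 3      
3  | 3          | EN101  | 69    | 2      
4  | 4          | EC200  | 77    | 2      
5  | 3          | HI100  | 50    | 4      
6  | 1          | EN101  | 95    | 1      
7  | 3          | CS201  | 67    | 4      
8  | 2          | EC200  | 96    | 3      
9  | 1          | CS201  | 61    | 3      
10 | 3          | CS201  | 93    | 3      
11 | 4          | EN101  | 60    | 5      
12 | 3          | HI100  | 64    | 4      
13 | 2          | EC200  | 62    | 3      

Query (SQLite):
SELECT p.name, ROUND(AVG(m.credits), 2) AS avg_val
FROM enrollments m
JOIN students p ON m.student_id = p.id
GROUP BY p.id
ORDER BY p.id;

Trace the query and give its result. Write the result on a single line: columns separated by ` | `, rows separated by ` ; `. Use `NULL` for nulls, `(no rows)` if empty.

Priya | 2.5 ; Raj | 3 ; Hank | 3.4 ; Pia | 3.5

Join each enrollments row to its students via student_id.
Group joined rows by students.id; compute ROUND(AVG(m.credits), 2) per group.
  1: ids {1, 2, 6, 9} → ROUND(AVG(m.credits), 2)=2.5
  2: ids {8, 13} → ROUND(AVG(m.credits), 2)=3
  3: ids {3, 5, 7, 10, 12} → ROUND(AVG(m.credits), 2)=3.4
  4: ids {4, 11} → ROUND(AVG(m.credits), 2)=3.5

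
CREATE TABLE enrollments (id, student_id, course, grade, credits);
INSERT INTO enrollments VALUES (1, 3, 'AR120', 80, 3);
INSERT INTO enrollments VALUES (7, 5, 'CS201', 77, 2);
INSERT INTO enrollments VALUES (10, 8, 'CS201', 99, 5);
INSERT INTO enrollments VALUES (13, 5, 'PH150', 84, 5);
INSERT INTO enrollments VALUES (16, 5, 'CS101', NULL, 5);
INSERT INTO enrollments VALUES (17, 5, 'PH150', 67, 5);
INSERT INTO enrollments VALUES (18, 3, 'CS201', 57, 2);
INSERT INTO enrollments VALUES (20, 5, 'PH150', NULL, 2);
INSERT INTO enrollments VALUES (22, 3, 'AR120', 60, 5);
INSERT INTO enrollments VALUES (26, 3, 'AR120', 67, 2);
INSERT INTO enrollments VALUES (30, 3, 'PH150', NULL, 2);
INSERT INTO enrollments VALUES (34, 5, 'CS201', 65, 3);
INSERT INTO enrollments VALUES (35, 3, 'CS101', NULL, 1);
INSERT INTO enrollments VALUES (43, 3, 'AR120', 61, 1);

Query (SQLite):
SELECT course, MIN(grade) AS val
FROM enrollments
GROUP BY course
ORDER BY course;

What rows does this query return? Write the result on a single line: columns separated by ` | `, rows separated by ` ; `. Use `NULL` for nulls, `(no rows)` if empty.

Partition enrollments by course; compute MIN(grade) within each group.
  AR120: ids {1, 22, 26, 43} → MIN(grade)=60
  CS101: ids {16, 35} → MIN(grade)=NULL
  CS201: ids {7, 10, 18, 34} → MIN(grade)=57
  PH150: ids {13, 17, 20, 30} → MIN(grade)=67

AR120 | 60 ; CS101 | NULL ; CS201 | 57 ; PH150 | 67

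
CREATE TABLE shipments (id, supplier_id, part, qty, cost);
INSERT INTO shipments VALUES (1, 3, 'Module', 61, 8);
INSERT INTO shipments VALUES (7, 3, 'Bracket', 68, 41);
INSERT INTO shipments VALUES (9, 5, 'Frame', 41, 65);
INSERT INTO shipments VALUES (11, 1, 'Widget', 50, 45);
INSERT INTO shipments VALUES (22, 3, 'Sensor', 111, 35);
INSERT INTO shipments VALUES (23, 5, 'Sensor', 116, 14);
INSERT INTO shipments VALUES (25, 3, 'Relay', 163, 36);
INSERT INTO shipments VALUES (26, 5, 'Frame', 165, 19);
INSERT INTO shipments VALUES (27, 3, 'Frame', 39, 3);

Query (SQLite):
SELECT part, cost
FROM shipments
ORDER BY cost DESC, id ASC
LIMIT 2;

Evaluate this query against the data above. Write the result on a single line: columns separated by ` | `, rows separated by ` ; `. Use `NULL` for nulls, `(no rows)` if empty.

Frame | 65 ; Widget | 45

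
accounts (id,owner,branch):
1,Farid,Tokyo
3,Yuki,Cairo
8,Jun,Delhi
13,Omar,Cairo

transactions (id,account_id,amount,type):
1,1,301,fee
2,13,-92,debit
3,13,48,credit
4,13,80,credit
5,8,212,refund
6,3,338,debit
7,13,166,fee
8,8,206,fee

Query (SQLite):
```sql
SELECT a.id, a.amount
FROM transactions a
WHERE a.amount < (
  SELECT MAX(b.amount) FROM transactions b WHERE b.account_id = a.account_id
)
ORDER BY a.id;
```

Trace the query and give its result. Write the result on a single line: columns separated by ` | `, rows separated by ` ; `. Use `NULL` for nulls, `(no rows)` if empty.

For each transactions row a, compute MAX(amount) over rows sharing a.account_id.
Keep row a if a.amount < that per-group MAX.
  account_id=1: MAX(amount) = 301
  account_id=3: MAX(amount) = 338
  account_id=8: MAX(amount) = 212
  account_id=13: MAX(amount) = 166

2 | -92 ; 3 | 48 ; 4 | 80 ; 8 | 206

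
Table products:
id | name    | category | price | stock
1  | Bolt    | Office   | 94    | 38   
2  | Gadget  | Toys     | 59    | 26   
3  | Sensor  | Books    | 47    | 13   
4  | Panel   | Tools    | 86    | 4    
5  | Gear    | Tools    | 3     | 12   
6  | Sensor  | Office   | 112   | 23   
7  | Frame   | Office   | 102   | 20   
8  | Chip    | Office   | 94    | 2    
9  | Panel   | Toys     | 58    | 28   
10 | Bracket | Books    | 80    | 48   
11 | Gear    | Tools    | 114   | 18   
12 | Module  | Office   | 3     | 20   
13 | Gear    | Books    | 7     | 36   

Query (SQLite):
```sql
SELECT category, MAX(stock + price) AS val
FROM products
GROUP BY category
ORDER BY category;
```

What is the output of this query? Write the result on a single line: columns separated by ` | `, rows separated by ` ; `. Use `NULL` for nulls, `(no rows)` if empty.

For each row compute stock + price.
Group by category; take MAX of the expression per group.
  Books: ids {3, 10, 13} → MAX(stock + price)=128
  Office: ids {1, 6, 7, 8, 12} → MAX(stock + price)=135
  Tools: ids {4, 5, 11} → MAX(stock + price)=132
  Toys: ids {2, 9} → MAX(stock + price)=86

Books | 128 ; Office | 135 ; Tools | 132 ; Toys | 86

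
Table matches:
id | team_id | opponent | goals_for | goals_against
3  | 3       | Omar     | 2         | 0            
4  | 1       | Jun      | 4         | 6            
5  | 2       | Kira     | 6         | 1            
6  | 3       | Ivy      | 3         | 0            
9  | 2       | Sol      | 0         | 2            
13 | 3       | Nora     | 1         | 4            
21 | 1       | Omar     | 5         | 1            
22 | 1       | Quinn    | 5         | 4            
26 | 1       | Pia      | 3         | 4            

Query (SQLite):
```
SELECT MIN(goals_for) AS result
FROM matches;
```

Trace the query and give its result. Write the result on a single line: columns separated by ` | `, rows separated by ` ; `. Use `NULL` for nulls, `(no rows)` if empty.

All goals_for values: [2, 4, 6, 3, 0, 1, 5, 5, 3].
MIN of non-NULL values = 0.

0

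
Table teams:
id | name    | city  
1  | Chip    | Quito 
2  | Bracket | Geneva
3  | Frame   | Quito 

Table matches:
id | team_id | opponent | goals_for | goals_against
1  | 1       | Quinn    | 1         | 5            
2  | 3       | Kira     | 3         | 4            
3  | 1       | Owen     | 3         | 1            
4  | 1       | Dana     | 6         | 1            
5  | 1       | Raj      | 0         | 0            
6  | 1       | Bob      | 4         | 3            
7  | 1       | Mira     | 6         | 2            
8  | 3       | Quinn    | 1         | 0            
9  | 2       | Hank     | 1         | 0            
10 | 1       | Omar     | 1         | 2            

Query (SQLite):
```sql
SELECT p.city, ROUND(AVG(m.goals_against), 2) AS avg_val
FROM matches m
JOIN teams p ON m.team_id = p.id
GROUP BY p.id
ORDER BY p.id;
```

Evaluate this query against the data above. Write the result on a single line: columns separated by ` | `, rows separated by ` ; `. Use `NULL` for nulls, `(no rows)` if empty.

Join each matches row to its teams via team_id.
Group joined rows by teams.id; compute ROUND(AVG(m.goals_against), 2) per group.
  1: ids {1, 3, 4, 5, 6, 7, 10} → ROUND(AVG(m.goals_against), 2)=2
  2: ids {9} → ROUND(AVG(m.goals_against), 2)=0
  3: ids {2, 8} → ROUND(AVG(m.goals_against), 2)=2

Quito | 2 ; Geneva | 0 ; Quito | 2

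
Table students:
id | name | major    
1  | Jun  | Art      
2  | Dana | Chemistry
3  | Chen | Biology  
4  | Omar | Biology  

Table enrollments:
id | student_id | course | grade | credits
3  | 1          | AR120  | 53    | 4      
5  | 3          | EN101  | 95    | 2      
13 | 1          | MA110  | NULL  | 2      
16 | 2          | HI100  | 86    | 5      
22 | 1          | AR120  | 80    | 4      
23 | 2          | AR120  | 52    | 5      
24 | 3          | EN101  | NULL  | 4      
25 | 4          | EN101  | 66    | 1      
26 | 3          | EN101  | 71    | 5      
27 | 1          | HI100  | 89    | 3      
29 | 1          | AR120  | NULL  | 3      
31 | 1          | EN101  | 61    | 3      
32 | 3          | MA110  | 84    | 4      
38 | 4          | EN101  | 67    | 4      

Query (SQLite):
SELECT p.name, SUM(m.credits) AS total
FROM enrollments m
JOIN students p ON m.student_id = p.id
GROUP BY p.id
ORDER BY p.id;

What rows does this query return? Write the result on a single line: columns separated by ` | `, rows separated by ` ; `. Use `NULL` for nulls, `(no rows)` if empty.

Join each enrollments row to its students via student_id.
Group joined rows by students.id; compute SUM(m.credits) per group.
  1: ids {3, 13, 22, 27, 29, 31} → SUM(m.credits)=19
  2: ids {16, 23} → SUM(m.credits)=10
  3: ids {5, 24, 26, 32} → SUM(m.credits)=15
  4: ids {25, 38} → SUM(m.credits)=5

Jun | 19 ; Dana | 10 ; Chen | 15 ; Omar | 5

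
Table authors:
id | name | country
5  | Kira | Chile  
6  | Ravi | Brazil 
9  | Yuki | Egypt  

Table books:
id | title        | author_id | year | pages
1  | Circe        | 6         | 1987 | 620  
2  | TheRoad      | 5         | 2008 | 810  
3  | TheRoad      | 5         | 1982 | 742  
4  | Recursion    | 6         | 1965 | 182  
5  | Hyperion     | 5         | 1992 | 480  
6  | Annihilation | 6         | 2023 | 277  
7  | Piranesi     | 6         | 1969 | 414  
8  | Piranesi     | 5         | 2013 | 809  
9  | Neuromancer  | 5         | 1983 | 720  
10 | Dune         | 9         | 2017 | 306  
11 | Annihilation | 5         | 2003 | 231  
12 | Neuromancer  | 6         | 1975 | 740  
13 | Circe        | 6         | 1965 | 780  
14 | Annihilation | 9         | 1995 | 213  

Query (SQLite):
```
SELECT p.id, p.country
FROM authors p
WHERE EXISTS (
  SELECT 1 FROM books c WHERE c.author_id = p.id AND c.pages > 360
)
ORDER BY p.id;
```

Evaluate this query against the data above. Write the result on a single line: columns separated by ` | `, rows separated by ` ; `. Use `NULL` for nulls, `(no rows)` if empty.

For each authors row, check whether any books with matching author_id has pages > 360.
Keep rows where that is true.

5 | Chile ; 6 | Brazil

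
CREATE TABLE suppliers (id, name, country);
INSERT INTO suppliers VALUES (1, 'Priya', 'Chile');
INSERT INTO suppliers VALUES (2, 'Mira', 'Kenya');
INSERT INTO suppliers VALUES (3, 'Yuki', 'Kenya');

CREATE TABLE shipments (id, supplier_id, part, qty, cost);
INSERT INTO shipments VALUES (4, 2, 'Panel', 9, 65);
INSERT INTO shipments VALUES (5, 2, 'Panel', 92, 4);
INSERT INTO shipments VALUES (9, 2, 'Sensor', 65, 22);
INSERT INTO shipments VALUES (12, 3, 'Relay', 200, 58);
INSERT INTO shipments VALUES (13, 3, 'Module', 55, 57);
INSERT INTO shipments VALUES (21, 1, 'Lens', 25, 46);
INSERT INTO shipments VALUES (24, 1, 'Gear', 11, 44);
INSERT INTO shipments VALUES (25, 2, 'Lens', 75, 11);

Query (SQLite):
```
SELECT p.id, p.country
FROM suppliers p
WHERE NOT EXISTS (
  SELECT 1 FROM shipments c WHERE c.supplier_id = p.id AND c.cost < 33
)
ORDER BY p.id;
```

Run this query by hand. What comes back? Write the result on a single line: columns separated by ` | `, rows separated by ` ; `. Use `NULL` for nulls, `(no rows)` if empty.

For each suppliers row, check whether any shipments with matching supplier_id has cost < 33.
Keep rows where that is false.

1 | Chile ; 3 | Kenya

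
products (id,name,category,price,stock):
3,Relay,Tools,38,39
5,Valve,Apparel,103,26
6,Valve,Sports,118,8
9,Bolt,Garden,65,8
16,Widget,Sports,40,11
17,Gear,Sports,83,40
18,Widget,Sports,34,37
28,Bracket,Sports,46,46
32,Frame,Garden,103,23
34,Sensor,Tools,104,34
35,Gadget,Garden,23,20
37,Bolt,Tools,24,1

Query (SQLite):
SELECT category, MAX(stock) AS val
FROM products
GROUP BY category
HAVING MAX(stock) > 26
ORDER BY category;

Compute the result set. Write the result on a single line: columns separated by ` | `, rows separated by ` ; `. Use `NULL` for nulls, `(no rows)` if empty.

Sports | 46 ; Tools | 39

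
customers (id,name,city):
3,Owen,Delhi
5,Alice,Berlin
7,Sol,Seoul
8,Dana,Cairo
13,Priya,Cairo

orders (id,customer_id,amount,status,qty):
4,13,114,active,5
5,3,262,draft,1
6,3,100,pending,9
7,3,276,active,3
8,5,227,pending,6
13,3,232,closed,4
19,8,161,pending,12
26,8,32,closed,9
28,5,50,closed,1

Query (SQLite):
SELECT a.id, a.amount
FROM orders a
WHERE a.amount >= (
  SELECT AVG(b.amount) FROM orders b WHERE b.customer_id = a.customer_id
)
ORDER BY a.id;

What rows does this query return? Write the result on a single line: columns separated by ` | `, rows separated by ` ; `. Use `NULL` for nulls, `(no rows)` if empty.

4 | 114 ; 5 | 262 ; 7 | 276 ; 8 | 227 ; 13 | 232 ; 19 | 161

For each orders row a, compute AVG(amount) over rows sharing a.customer_id.
Keep row a if a.amount >= that per-group AVG.
  customer_id=3: AVG(amount) = 217.5
  customer_id=5: AVG(amount) = 138.5
  customer_id=8: AVG(amount) = 96.5
  customer_id=13: AVG(amount) = 114.0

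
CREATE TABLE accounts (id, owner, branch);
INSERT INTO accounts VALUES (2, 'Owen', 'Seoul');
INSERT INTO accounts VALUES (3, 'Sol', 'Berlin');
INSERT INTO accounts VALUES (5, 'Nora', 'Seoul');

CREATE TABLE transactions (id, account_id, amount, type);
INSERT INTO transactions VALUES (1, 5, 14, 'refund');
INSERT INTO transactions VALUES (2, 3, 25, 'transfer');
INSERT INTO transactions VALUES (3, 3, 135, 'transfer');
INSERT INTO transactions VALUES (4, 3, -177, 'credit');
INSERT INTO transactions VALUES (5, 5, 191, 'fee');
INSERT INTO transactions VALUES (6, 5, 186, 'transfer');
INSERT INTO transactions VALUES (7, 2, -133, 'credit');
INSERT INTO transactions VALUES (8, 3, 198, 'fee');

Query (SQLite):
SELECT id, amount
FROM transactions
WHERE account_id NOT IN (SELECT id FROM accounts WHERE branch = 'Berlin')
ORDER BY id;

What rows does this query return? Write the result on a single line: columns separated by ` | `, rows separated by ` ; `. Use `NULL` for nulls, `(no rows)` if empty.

1 | 14 ; 5 | 191 ; 6 | 186 ; 7 | -133

Inner query: accounts.id where branch = 'Berlin'.
Outer: keep transactions rows whose account_id is not in that set.
Inner query → {3}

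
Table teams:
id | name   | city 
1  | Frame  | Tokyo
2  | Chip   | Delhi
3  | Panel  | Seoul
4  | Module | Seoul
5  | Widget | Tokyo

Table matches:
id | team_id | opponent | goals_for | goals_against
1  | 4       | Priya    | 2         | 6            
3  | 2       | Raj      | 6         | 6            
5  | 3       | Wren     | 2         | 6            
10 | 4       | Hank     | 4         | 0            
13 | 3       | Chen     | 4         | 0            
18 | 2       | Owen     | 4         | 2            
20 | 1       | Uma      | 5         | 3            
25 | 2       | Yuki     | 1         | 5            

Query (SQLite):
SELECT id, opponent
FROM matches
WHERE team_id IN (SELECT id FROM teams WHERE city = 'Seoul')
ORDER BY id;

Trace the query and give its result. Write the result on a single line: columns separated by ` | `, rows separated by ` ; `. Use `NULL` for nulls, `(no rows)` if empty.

Inner query: teams.id where city = 'Seoul'.
Outer: keep matches rows whose team_id is in that set.
Inner query → {3, 4}

1 | Priya ; 5 | Wren ; 10 | Hank ; 13 | Chen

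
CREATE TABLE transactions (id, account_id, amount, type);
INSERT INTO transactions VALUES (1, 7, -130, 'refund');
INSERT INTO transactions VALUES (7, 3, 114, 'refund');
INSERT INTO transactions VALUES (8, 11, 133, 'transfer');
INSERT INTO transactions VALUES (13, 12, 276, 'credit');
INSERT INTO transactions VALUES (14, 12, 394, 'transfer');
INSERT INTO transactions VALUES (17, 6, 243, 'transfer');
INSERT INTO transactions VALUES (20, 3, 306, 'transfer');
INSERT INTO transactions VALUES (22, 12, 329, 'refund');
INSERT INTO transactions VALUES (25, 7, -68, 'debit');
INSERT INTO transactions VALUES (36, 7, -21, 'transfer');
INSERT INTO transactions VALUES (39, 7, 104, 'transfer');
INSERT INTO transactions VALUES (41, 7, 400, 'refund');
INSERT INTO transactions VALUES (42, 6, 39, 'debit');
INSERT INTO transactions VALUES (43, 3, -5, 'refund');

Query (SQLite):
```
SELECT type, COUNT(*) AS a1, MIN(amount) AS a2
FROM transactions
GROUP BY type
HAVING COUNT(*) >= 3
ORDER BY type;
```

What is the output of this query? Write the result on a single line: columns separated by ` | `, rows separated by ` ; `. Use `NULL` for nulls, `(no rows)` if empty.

Group transactions by type.
Per group compute: COUNT(*), MIN(amount).
HAVING: drop groups with fewer than 3 rows.
  credit: ids {13} → COUNT(*)=1, MIN(amount)=276
  debit: ids {25, 42} → COUNT(*)=2, MIN(amount)=-68
  refund: ids {1, 7, 22, 41, 43} → COUNT(*)=5, MIN(amount)=-130
  transfer: ids {8, 14, 17, 20, 36, 39} → COUNT(*)=6, MIN(amount)=-21

refund | 5 | -130 ; transfer | 6 | -21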